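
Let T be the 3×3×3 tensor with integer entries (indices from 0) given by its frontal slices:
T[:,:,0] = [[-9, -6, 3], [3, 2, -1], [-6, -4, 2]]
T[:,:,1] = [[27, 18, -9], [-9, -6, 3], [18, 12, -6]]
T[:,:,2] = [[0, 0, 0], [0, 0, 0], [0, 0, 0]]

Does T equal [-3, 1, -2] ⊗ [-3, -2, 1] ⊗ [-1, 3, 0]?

Yes

Reconstruct entrywise from the claimed factors. For example, T[0,0,1] = 27 and Σₗ aₗ[0]bₗ[0]cₗ[1] = (-3)·(-3)·(3) = 27; checking all 27 entries, every one matches. The claim holds.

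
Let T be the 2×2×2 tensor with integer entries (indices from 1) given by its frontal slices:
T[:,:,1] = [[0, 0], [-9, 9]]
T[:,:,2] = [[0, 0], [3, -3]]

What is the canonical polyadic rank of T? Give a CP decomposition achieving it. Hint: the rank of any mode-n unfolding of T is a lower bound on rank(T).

Lower bound: T ≠ 0 (e.g. T[2,1,1] = -9), so rank(T) ≥ 1.
Upper bound: if T = a ⊗ b ⊗ c then every fibre of T is a multiple of the corresponding factor, so read the factors off the fibres through the nonzero entry T[2,1,1] = -9.
The mode-1 fibre T[:,1,1] = [0, -9] gives a = [0, 1] (primitive direction); the mode-2 fibre T[2,:,1] = [-9, 9] gives b = [1, -1]; then c[k] = T[2,1,k] / (a[2]·b[1]) = [-9, 3] / 1 = [-9, 3].
Expanding [0, 1] ⊗ [1, -1] ⊗ [-9, 3] reproduces all 8 entries of T, so T = [0, 1] ⊗ [1, -1] ⊗ [-9, 3] and rank(T) ≤ 1.
These bounds meet, so rank(T) = 1.
Check entry T[2,1,1] = -9: (1)·(1)·(-9) = -9.

rank(T) = 1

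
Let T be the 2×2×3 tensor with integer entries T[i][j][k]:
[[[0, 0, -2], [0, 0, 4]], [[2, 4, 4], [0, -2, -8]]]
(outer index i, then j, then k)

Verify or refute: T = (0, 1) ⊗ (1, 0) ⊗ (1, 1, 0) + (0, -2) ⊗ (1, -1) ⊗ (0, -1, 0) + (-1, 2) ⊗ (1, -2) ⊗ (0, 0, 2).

No

Reconstruct entry (1,0,0) from the claimed factors: Σₗ aₗ[1]bₗ[0]cₗ[0] = (1)·(1)·(1) + (-2)·(1)·(0) + (2)·(1)·(0) = 1, but T[1,0,0] = 2. The claim is false.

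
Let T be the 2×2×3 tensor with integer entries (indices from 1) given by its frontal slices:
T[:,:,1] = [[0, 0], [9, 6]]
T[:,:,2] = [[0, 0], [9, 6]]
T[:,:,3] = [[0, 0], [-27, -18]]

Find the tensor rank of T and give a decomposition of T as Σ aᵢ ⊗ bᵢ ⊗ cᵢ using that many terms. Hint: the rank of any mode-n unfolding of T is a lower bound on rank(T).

Lower bound: T ≠ 0 (e.g. T[2,1,1] = 9), so rank(T) ≥ 1.
Upper bound: if T = a ⊗ b ⊗ c then every fibre of T is a multiple of the corresponding factor, so read the factors off the fibres through the nonzero entry T[2,1,1] = 9.
The mode-1 fibre T[:,1,1] = [0, 9] gives a = [0, 1] (primitive direction); the mode-2 fibre T[2,:,1] = [9, 6] gives b = [3, 2]; then c[k] = T[2,1,k] / (a[2]·b[1]) = [9, 9, -27] / 3 = [3, 3, -9].
Expanding [0, 1] ⊗ [3, 2] ⊗ [3, 3, -9] reproduces all 12 entries of T, so T = [0, 1] ⊗ [3, 2] ⊗ [3, 3, -9] and rank(T) ≤ 1.
These bounds meet, so rank(T) = 1.
Check entry T[2,1,1] = 9: (1)·(3)·(3) = 9.

rank(T) = 1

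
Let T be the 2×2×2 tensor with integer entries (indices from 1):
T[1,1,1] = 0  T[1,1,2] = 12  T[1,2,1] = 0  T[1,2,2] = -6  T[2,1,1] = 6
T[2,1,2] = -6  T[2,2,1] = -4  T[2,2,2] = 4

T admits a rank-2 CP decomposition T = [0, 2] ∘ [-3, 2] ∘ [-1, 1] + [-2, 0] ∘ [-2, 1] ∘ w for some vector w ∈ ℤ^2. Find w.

w = [0, 3]

Subtract the known terms from T to get the rank-1 residual R = [-2, 0] ∘ [-2, 1] ∘ w, so R[i,j,k] = a[i]·b[j]·w[k]. Pick indices with nonzero a[1]·b[1] = (-2)·(-2) = 4. Only the fibre through (1,1,·) is needed: R[1,1,:] = T[1,1,:] − Σₗ aₗ[1]bₗ[1]cₗ = [0, 12] − (0)·(-3)·[-1, 1] = [0, 12]. Then w[k] = R[1,1,k] / 4 for each k, giving w = [0, 12] / 4 = [0, 3].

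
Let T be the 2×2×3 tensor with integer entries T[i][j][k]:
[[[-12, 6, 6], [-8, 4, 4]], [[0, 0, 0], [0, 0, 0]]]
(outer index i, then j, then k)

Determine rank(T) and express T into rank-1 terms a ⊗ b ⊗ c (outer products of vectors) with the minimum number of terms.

Lower bound: T ≠ 0 (e.g. T[0,0,0] = -12), so rank(T) ≥ 1.
Upper bound: if T = a ⊗ b ⊗ c then every fibre of T is a multiple of the corresponding factor, so read the factors off the fibres through the nonzero entry T[0,0,0] = -12.
The mode-1 fibre T[:,0,0] = [-12, 0] gives a = (1, 0) (primitive direction); the mode-2 fibre T[0,:,0] = [-12, -8] gives b = (3, 2); then c[k] = T[0,0,k] / (a[0]·b[0]) = [-12, 6, 6] / 3 = (-4, 2, 2).
Expanding (1, 0) ⊗ (3, 2) ⊗ (-4, 2, 2) reproduces all 12 entries of T, so T = (1, 0) ⊗ (3, 2) ⊗ (-4, 2, 2) and rank(T) ≤ 1.
These bounds meet, so rank(T) = 1.

rank(T) = 1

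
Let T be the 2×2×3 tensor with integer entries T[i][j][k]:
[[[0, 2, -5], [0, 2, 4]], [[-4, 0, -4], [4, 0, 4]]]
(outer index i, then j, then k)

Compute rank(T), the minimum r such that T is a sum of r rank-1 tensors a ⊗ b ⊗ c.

Lower bound: in the mode-3 unfolding of T (rows indexed by k, columns by (i,j)) the 3×3 minor on rows k ∈ {0, 1, 2}, columns (i,j) ∈ {(0,0), (0,1), (1,0)} is det [[0, 0, -4], [2, 2, 0], [-5, 4, -4]] = -72 ≠ 0, so that unfolding has rank ≥ 3 and hence rank(T) ≥ 3 (CP rank is at least every unfolding rank, though it can be larger).
Upper bound: T is a sum of 3 rank-1 terms, T = [0, 1] ⊗ [1, -1] ⊗ [-4, 0, -4] + [1, 0] ⊗ [1, -2] ⊗ [0, -2, -1] + [1, 0] ⊗ [2, -1] ⊗ [0, 2, -2] (one valid choice — decompositions are not unique — normalised so each a, b is primitive with positive first nonzero entry; check it by expanding all entries), so rank(T) ≤ 3.
These bounds meet, so rank(T) = 3.

3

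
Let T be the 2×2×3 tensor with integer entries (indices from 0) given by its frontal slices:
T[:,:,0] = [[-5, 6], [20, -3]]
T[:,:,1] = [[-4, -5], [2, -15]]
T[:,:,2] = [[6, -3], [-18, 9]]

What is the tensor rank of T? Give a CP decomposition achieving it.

rank(T) = 2

Lower bound: the mode-1 unfolding of T (rows indexed by i, columns by (j,k) = (0,0), (0,1), (0,2), (1,0), (1,1), (1,2)) is [[-5, -4, 6, 6, -5, -3], [20, 2, -18, -3, -15, 9]].
There the 2×2 minor on rows i ∈ {0, 1}, columns (j,k) ∈ {(0,0), (0,1)} is det [[-5, -4], [20, 2]] = 70 ≠ 0, so this unfolding has rank ≥ 2; CP rank is at least every unfolding rank, so rank(T) ≥ 2. (Flattening ranks never certify an upper bound on CP rank; for that we must actually write T with 2 rank-1 terms.)
Upper bound — finding two terms. Write S_k = T[:,:,k] for the frontal slices: S₀ = [[-5, 6], [20, -3]], S₁ = [[-4, -5], [2, -15]], S₂ = [[6, -3], [-18, 9]].
If T = a₁ ⊗ b₁ ⊗ c₁ + a₂ ⊗ b₂ ⊗ c₂ then each S_k = c₁[k]·a₁b₁ᵀ + c₂[k]·a₂b₂ᵀ. S₀ and S₁ are linearly independent, so a₁b₁ᵀ and a₂b₂ᵀ must span the same plane of matrices: they are the rank-1 matrices of the form x·S₀ + y·S₁.
det(x·S₀ + y·S₁) is −105·x² + 175·xy + 70·y² = (-35)·(x − 2·y)(3·x + y), vanishing at (x:y) = (2:1) and (1:-3).
M₁ = 2·S₀ + S₁ = [[-14, 7], [42, -21]] = (-7)·[1, -3][2, -1]ᵀ and M₂ = S₀ − 3·S₁ = [[7, 21], [14, 42]] = 7·[1, 2][1, 3]ᵀ, so take a₁ = [1, -3], b₁ = [2, -1], a₂ = [1, 2], b₂ = [1, 3].
Each slice is an integer combination of E₁ = a₁b₁ᵀ and E₂ = a₂b₂ᵀ: S₀ = −3·E₁ + E₂, S₁ = −E₁ − 2·E₂, S₂ = 3·E₁; reading off coefficients, c₁ = [-3, -1, 3] and c₂ = [1, -2, 0].
Hence T = [1, -3] ⊗ [2, -1] ⊗ [-3, -1, 3] + [1, 2] ⊗ [1, 3] ⊗ [1, -2, 0], so rank(T) ≤ 2.
These bounds meet, so rank(T) = 2.
Check entry T[0,1,1] = -5: (1)·(-1)·(-1) + (1)·(3)·(-2) = -5.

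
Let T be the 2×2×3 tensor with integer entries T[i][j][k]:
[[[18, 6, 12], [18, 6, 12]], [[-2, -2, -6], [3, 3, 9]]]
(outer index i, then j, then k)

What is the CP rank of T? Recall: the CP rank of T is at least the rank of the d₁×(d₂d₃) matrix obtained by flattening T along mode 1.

2

Lower bound: in the mode-3 unfolding of T (rows indexed by k, columns by (i,j)) the 2×2 minor on rows k ∈ {0, 1}, columns (i,j) ∈ {(0,0), (1,0)} is det [[18, -2], [6, -2]] = -24 ≠ 0, so that unfolding has rank ≥ 2 and hence rank(T) ≥ 2 (CP rank is at least every unfolding rank, though it can be larger).
Upper bound: with S_k = T[:,:,k], the two rank-1 terms a₁b₁ᵀ, a₂b₂ᵀ are the rank-1 members of the pencil x·S₀ + y·S₁.
det(x·S₀ + y·S₁) is 90·x² + 120·xy + 30·y² = 30·(x + y)(3·x + y), vanishing at (x:y) = (1:-1) and (1:-3).
M₁ = S₀ − S₁ = [[12, 12], [0, 0]] = 12·[1, 0][1, 1]ᵀ and M₂ = S₀ − 3·S₁ = [[0, 0], [4, -6]] = 2·[0, 1][2, -3]ᵀ, so take a₁ = [1, 0], b₁ = [1, 1], a₂ = [0, 1], b₂ = [2, -3].
Each slice is an integer combination of E₁ = a₁b₁ᵀ and E₂ = a₂b₂ᵀ: S₀ = 18·E₁ − E₂, S₁ = 6·E₁ − E₂, S₂ = 12·E₁ − 3·E₂; reading off coefficients, c₁ = [18, 6, 12] and c₂ = [-1, -1, -3].
Hence T = [1, 0] ⊗ [1, 1] ⊗ [18, 6, 12] + [0, 1] ⊗ [2, -3] ⊗ [-1, -1, -3], so rank(T) ≤ 2.
These bounds meet, so rank(T) = 2.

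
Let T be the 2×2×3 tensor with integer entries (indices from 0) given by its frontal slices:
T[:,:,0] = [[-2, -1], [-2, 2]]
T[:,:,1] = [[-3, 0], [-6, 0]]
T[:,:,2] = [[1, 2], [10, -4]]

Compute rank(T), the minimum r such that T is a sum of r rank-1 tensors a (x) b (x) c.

3

Lower bound: in the mode-3 unfolding of T (rows indexed by k, columns by (i,j)) the 3×3 minor on rows k ∈ {0, 1, 2}, columns (i,j) ∈ {(0,0), (0,1), (1,0)} is det [[-2, -1, -2], [-3, 0, -6], [1, 2, 10]] = -36 ≠ 0, so that unfolding has rank ≥ 3 and hence rank(T) ≥ 3 (CP rank is at least every unfolding rank, though it can be larger).
Upper bound: T is a sum of 3 rank-1 terms, T = (1, -2) (x) (1, -1) (x) (2, -1, -1) + (1, -2) (x) (2, -1) (x) (-1, 1, -1) + (1, 1) (x) (1, 0) (x) (-2, -4, 4) (one valid choice — decompositions are not unique — normalised so each a, b is primitive with positive first nonzero entry; check it by expanding all entries), so rank(T) ≤ 3.
These bounds meet, so rank(T) = 3.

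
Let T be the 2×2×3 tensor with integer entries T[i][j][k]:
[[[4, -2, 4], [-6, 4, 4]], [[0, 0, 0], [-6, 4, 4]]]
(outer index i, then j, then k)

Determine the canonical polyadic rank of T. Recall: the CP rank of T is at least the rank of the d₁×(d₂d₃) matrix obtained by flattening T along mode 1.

Lower bound: in the mode-2 unfolding of T (rows indexed by j, columns by (i,k)) the 2×2 minor on rows j ∈ {0, 1}, columns (i,k) ∈ {(0,0), (0,1)} is det [[4, -2], [-6, 4]] = 4 ≠ 0, so that unfolding has rank ≥ 2 and hence rank(T) ≥ 2 (CP rank is at least every unfolding rank, though it can be larger).
Upper bound: with S_k = T[:,:,k], the two rank-1 terms a₁b₁ᵀ, a₂b₂ᵀ are the rank-1 members of the pencil x·S₀ + y·S₁.
det(x·S₀ + y·S₁) is −24·x² + 28·xy − 8·y² = (-4)·(3·x − 2·y)(2·x − y), vanishing at (x:y) = (2:3) and (1:2).
M₁ = 2·S₀ + 3·S₁ = [[2, 0], [0, 0]] = 2·[1, 0][1, 0]ᵀ and M₂ = S₀ + 2·S₁ = [[0, 2], [0, 2]] = 2·[1, 1][0, 1]ᵀ, so take a₁ = [1, 0], b₁ = [1, 0], a₂ = [1, 1], b₂ = [0, 1].
Each slice is an integer combination of E₁ = a₁b₁ᵀ and E₂ = a₂b₂ᵀ: S₀ = 4·E₁ − 6·E₂, S₁ = −2·E₁ + 4·E₂, S₂ = 4·E₁ + 4·E₂; reading off coefficients, c₁ = [4, -2, 4] and c₂ = [-6, 4, 4].
Hence T = [1, 0] ∘ [1, 0] ∘ [4, -2, 4] + [1, 1] ∘ [0, 1] ∘ [-6, 4, 4], so rank(T) ≤ 2.
These bounds meet, so rank(T) = 2.

2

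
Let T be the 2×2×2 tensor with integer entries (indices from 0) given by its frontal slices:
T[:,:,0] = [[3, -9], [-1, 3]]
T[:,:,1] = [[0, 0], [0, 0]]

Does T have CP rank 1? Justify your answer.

Yes

If T = a ∘ b ∘ c then every fibre of T is a multiple of the corresponding factor, so read the factors off the fibres through the nonzero entry T[0,0,0] = 3.
The mode-1 fibre T[:,0,0] = [3, -1] gives a = [3, -1] (primitive direction); the mode-2 fibre T[0,:,0] = [3, -9] gives b = [1, -3]; then c[k] = T[0,0,k] / (a[0]·b[0]) = [3, 0] / 3 = [1, 0].
Expanding [3, -1] ∘ [1, -3] ∘ [1, 0] reproduces all 8 entries of T, so T = [3, -1] ∘ [1, -3] ∘ [1, 0] and rank(T) ≤ 1.
Equivalently every frontal slice T[:,:,k] is c[k] times the rank-1 matrix [3, -1] ∘ [1, -3]. So T has rank 1 (it is nonzero).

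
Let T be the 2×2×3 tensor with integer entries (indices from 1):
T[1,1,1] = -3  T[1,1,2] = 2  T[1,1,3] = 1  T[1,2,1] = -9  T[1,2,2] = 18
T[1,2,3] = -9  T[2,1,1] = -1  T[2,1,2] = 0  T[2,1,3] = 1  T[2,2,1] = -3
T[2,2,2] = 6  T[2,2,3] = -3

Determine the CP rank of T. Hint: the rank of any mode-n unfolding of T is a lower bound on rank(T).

2

Lower bound: the mode-2 unfolding of T (rows indexed by j, columns by (i,k) = (1,1), (1,2), (1,3), (2,1), (2,2), (2,3)) is [[-3, 2, 1, -1, 0, 1], [-9, 18, -9, -3, 6, -3]].
There the 2×2 minor on rows j ∈ {1, 2}, columns (i,k) ∈ {(1,1), (1,2)} is det [[-3, 2], [-9, 18]] = -36 ≠ 0, so this unfolding has rank ≥ 2; CP rank is at least every unfolding rank, so rank(T) ≥ 2. (Flattening ranks never certify an upper bound on CP rank; for that we must actually write T with 2 rank-1 terms.)
Upper bound — finding two terms. Write S_k = T[:,:,k] for the frontal slices: S₁ = [[-3, -9], [-1, -3]], S₂ = [[2, 18], [0, 6]], S₃ = [[1, -9], [1, -3]].
If T = a₁ ∘ b₁ ∘ c₁ + a₂ ∘ b₂ ∘ c₂ then each S_k = c₁[k]·a₁b₁ᵀ + c₂[k]·a₂b₂ᵀ. S₁ and S₂ are linearly independent, so a₁b₁ᵀ and a₂b₂ᵀ must span the same plane of matrices: they are the rank-1 matrices of the form x·S₁ + y·S₂.
det(x·S₁ + y·S₂) is −6·xy + 12·y² = (-6)·(x − 2·y)(y), vanishing at (x:y) = (2:1) and (1:0).
M₁ = 2·S₁ + S₂ = [[-4, 0], [-2, 0]] = (-2)·(2, 1)(1, 0)ᵀ and M₂ = S₁ = [[-3, -9], [-1, -3]] = −(3, 1)(1, 3)ᵀ, so take a₁ = (2, 1), b₁ = (1, 0), a₂ = (3, 1), b₂ = (1, 3).
Each slice is an integer combination of E₁ = a₁b₁ᵀ and E₂ = a₂b₂ᵀ: S₁ = −E₂, S₂ = −2·E₁ + 2·E₂, S₃ = 2·E₁ − E₂; reading off coefficients, c₁ = (0, -2, 2) and c₂ = (-1, 2, -1).
Hence T = (2, 1) ∘ (1, 0) ∘ (0, -2, 2) + (3, 1) ∘ (1, 3) ∘ (-1, 2, -1), so rank(T) ≤ 2.
These bounds meet, so rank(T) = 2.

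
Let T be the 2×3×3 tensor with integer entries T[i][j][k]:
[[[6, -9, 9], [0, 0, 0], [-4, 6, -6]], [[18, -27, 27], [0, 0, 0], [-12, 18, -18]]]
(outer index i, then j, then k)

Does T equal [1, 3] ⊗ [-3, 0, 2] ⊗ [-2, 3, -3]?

Yes

Reconstruct entrywise from the claimed factors. For example, T[0,0,1] = -9 and Σₗ aₗ[0]bₗ[0]cₗ[1] = (1)·(-3)·(3) = -9; checking all 18 entries, every one matches. The claim holds.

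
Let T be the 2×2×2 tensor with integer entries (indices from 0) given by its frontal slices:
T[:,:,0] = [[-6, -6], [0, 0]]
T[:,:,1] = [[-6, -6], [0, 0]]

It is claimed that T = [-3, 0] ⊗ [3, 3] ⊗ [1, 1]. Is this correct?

Reconstruct entry (0,0,0) from the claimed factors: Σₗ aₗ[0]bₗ[0]cₗ[0] = (-3)·(3)·(1) = -9, but T[0,0,0] = -6. The claim is false.

No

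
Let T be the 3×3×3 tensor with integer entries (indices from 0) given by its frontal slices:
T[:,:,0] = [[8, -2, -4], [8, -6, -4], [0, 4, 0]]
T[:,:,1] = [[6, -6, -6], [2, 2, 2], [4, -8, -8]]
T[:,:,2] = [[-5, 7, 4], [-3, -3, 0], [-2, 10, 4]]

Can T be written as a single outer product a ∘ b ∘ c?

No

The mode-2 unfolding of T (rows indexed by j, columns by (i,k) = (0,0), (0,1), (0,2), (1,0), (1,1), (1,2), (2,0), (2,1), (2,2)) is [[8, 6, -5, 8, 2, -3, 0, 4, -2], [-2, -6, 7, -6, 2, -3, 4, -8, 10], [-4, -6, 4, -4, 2, 0, 0, -8, 4]].
There the 3×3 minor on rows j ∈ {0, 1, 2}, columns (i,k) ∈ {(0,0), (0,1), (0,2)} is det [[8, 6, -5], [-2, -6, 7], [-4, -6, 4]] = 84 ≠ 0, so this unfolding has rank ≥ 3; CP rank is at least every unfolding rank, so rank(T) ≥ 3.
In particular rank(T) ≥ 3 > 1, so T is not rank-1.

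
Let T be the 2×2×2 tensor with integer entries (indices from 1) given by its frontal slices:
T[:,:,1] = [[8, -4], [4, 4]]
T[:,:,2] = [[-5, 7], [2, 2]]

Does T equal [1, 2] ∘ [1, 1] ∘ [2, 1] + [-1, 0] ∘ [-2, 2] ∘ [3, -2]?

No

Reconstruct entry (1,1,2) from the claimed factors: Σₗ aₗ[1]bₗ[1]cₗ[2] = (1)·(1)·(1) + (-1)·(-2)·(-2) = -3, but T[1,1,2] = -5. The claim is false.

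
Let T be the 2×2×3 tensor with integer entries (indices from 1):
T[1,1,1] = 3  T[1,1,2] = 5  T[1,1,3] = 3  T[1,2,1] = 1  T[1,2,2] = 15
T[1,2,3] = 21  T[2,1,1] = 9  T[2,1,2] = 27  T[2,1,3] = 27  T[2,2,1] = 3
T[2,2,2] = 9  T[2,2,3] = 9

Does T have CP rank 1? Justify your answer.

The mode-1 unfolding of T (rows indexed by i, columns by (j,k) = (1,1), (1,2), (1,3), (2,1), (2,2), (2,3)) is [[3, 5, 3, 1, 15, 21], [9, 27, 27, 3, 9, 9]].
There the 2×2 minor on rows i ∈ {1, 2}, columns (j,k) ∈ {(1,1), (1,2)} is det [[3, 5], [9, 27]] = 36 ≠ 0, so this unfolding has rank ≥ 2; CP rank is at least every unfolding rank, so rank(T) ≥ 2.
In particular rank(T) ≥ 2 > 1, so T is not rank-1.

No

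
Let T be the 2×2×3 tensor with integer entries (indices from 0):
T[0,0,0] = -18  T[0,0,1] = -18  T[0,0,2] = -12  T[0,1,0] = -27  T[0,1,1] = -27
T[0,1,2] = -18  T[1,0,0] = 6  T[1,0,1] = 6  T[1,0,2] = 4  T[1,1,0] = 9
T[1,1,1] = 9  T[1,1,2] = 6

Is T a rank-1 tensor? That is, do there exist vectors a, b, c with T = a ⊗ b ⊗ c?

If T = a ⊗ b ⊗ c then every fibre of T is a multiple of the corresponding factor, so read the factors off the fibres through the nonzero entry T[0,0,0] = -18.
The mode-1 fibre T[:,0,0] = [-18, 6] gives a = (3, -1) (primitive direction); the mode-2 fibre T[0,:,0] = [-18, -27] gives b = (2, 3); then c[k] = T[0,0,k] / (a[0]·b[0]) = [-18, -18, -12] / 6 = (-3, -3, -2).
Expanding (3, -1) ⊗ (2, 3) ⊗ (-3, -3, -2) reproduces all 12 entries of T, so T = (3, -1) ⊗ (2, 3) ⊗ (-3, -3, -2) and rank(T) ≤ 1.
Equivalently every frontal slice T[:,:,k] is c[k] times the rank-1 matrix (3, -1) ⊗ (2, 3). So T has rank 1 (it is nonzero).

Yes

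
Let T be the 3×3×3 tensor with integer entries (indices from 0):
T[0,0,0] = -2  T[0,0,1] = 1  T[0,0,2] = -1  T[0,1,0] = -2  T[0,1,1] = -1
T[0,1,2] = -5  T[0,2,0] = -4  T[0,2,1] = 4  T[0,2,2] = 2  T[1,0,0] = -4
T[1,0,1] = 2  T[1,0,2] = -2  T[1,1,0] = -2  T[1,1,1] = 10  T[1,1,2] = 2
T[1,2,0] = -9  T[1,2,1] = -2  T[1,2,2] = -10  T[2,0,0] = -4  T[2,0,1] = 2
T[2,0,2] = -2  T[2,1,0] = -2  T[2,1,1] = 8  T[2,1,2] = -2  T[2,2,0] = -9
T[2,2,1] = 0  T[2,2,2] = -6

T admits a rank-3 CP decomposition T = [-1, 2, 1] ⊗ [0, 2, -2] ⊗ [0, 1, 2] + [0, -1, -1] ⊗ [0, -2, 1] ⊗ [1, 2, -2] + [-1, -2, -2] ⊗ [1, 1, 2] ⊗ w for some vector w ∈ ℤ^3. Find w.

w = [2, -1, 1]

Subtract the known terms from T to get the rank-1 residual R = [-1, -2, -2] ⊗ [1, 1, 2] ⊗ w, so R[i,j,k] = a[i]·b[j]·w[k]. Pick indices with nonzero a[0]·b[0] = (-1)·(1) = -1. Only the fibre through (0,0,·) is needed: R[0,0,:] = T[0,0,:] − Σₗ aₗ[0]bₗ[0]cₗ = [-2, 1, -1] − (-1)·(0)·[0, 1, 2] − (0)·(0)·[1, 2, -2] = [-2, 1, -1]. Then w[k] = R[0,0,k] / -1 for each k, giving w = [-2, 1, -1] / -1 = [2, -1, 1].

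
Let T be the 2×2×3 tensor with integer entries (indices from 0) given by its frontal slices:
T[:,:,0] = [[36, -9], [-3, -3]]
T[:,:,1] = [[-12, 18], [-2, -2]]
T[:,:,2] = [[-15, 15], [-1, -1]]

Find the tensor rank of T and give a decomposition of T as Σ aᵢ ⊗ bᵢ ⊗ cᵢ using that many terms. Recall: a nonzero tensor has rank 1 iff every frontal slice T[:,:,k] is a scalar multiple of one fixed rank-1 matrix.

rank(T) = 2

Lower bound: the mode-3 unfolding of T (rows indexed by k, columns by (i,j) = (0,0), (0,1), (1,0), (1,1)) is [[36, -9, -3, -3], [-12, 18, -2, -2], [-15, 15, -1, -1]].
There the 2×2 minor on rows k ∈ {0, 1}, columns (i,j) ∈ {(0,0), (0,1)} is det [[36, -9], [-12, 18]] = 540 ≠ 0, so this unfolding has rank ≥ 2; CP rank is at least every unfolding rank, so rank(T) ≥ 2. (Unfolding ranks only ever bound the CP rank from below — rank(T) can be strictly larger than all of them — so the matching upper bound has to come from an explicit 2-term decomposition.)
Upper bound — finding two terms. Write S_k = T[:,:,k] for the frontal slices: S₀ = [[36, -9], [-3, -3]], S₁ = [[-12, 18], [-2, -2]], S₂ = [[-15, 15], [-1, -1]].
If T = a₁ ⊗ b₁ ⊗ c₁ + a₂ ⊗ b₂ ⊗ c₂ then each S_k = c₁[k]·a₁b₁ᵀ + c₂[k]·a₂b₂ᵀ. S₀ and S₁ are linearly independent, so a₁b₁ᵀ and a₂b₂ᵀ must span the same plane of matrices: they are the rank-1 matrices of the form x·S₀ + y·S₁.
det(x·S₀ + y·S₁) is −135·x² + 60·y² = (-15)·(3·x − 2·y)(3·x + 2·y), vanishing at (x:y) = (2:3) and (2:-3).
M₁ = 2·S₀ + 3·S₁ = [[36, 36], [-12, -12]] = 12·[3, -1][1, 1]ᵀ and M₂ = 2·S₀ − 3·S₁ = [[108, -72], [0, 0]] = 36·[1, 0][3, -2]ᵀ, so take a₁ = [3, -1], b₁ = [1, 1], a₂ = [1, 0], b₂ = [3, -2].
Each slice is an integer combination of E₁ = a₁b₁ᵀ and E₂ = a₂b₂ᵀ: S₀ = 3·E₁ + 9·E₂, S₁ = 2·E₁ − 6·E₂, S₂ = E₁ − 6·E₂; reading off coefficients, c₁ = [3, 2, 1] and c₂ = [9, -6, -6].
Hence T = [3, -1] ⊗ [1, 1] ⊗ [3, 2, 1] + [1, 0] ⊗ [3, -2] ⊗ [9, -6, -6], so rank(T) ≤ 2.
These bounds meet, so rank(T) = 2.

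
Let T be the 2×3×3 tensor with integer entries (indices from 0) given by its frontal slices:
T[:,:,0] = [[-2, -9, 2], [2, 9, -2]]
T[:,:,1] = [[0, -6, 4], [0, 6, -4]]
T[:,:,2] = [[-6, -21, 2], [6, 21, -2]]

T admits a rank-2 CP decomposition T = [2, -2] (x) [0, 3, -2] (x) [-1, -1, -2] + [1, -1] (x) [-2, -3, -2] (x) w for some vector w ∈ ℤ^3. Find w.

Subtract the known terms from T to get the rank-1 residual R = [1, -1] (x) [-2, -3, -2] (x) w, so R[i,j,k] = a[i]·b[j]·w[k]. Pick indices with nonzero a[0]·b[0] = (1)·(-2) = -2. Only the fibre through (0,0,·) is needed: R[0,0,:] = T[0,0,:] − Σₗ aₗ[0]bₗ[0]cₗ = [-2, 0, -6] − (2)·(0)·[-1, -1, -2] = [-2, 0, -6]. Then w[k] = R[0,0,k] / -2 for each k, giving w = [-2, 0, -6] / -2 = [1, 0, 3].

w = [1, 0, 3]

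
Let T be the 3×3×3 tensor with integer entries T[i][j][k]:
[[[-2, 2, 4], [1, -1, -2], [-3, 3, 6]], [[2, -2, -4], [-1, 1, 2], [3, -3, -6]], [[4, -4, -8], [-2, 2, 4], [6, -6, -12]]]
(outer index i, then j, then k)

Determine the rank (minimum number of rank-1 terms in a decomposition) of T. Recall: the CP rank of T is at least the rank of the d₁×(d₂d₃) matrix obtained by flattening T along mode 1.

Lower bound: T ≠ 0 (e.g. T[0,0,0] = -2), so rank(T) ≥ 1.
Upper bound: if T = a (x) b (x) c then every fibre of T is a multiple of the corresponding factor, so read the factors off the fibres through the nonzero entry T[0,0,0] = -2.
The mode-1 fibre T[:,0,0] = [-2, 2, 4] gives a = [1, -1, -2] (primitive direction); the mode-2 fibre T[0,:,0] = [-2, 1, -3] gives b = [2, -1, 3]; then c[k] = T[0,0,k] / (a[0]·b[0]) = [-2, 2, 4] / 2 = [-1, 1, 2].
Expanding [1, -1, -2] (x) [2, -1, 3] (x) [-1, 1, 2] reproduces all 27 entries of T, so T = [1, -1, -2] (x) [2, -1, 3] (x) [-1, 1, 2] and rank(T) ≤ 1.
These bounds meet, so rank(T) = 1.

1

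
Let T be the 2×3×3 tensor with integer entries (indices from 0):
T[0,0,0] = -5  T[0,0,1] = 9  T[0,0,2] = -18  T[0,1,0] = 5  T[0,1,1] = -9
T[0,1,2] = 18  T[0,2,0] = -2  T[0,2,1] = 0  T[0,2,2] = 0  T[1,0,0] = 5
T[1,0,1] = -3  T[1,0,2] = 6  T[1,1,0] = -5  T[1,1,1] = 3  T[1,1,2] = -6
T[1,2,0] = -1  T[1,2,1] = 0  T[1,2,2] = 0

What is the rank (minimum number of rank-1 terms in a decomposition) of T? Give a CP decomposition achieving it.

rank(T) = 2

Lower bound: the mode-3 unfolding of T (rows indexed by k, columns by (i,j) = (0,0), (0,1), (0,2), (1,0), (1,1), (1,2)) is [[-5, 5, -2, 5, -5, -1], [9, -9, 0, -3, 3, 0], [-18, 18, 0, 6, -6, 0]].
There the 2×2 minor on rows k ∈ {0, 1}, columns (i,j) ∈ {(0,0), (0,2)} is det [[-5, -2], [9, 0]] = 18 ≠ 0, so this unfolding has rank ≥ 2; CP rank is at least every unfolding rank, so rank(T) ≥ 2. (Unfolding ranks only ever bound the CP rank from below — rank(T) can be strictly larger than all of them — so the matching upper bound has to come from an explicit 2-term decomposition.)
Upper bound — finding two terms. Write S_k = T[:,:,k] for the frontal slices: S₀ = [[-5, 5, -2], [5, -5, -1]], S₁ = [[9, -9, 0], [-3, 3, 0]], S₂ = [[-18, 18, 0], [6, -6, 0]].
If T = a₁ ⊗ b₁ ⊗ c₁ + a₂ ⊗ b₂ ⊗ c₂ then each S_k = c₁[k]·a₁b₁ᵀ + c₂[k]·a₂b₂ᵀ. S₀ and S₁ are linearly independent, so a₁b₁ᵀ and a₂b₂ᵀ must span the same plane of matrices: they are the rank-1 matrices of the form x·S₀ + y·S₁.
The 2×2 minor of x·S₀ + y·S₁ on rows {0,1}, columns {0,2} is 15·x² − 15·xy = 15·(x − y)(x), vanishing at (x:y) = (1:1) and (0:1).
M₁ = S₀ + S₁ = [[4, -4, -2], [2, -2, -1]] = [2, 1][2, -2, -1]ᵀ and M₂ = S₁ = [[9, -9, 0], [-3, 3, 0]] = 3·[3, -1][1, -1, 0]ᵀ, so take a₁ = [2, 1], b₁ = [2, -2, -1], a₂ = [3, -1], b₂ = [1, -1, 0].
Each slice is an integer combination of E₁ = a₁b₁ᵀ and E₂ = a₂b₂ᵀ: S₀ = E₁ − 3·E₂, S₁ = 3·E₂, S₂ = −6·E₂; reading off coefficients, c₁ = [1, 0, 0] and c₂ = [-3, 3, -6].
Hence T = [2, 1] ⊗ [2, -2, -1] ⊗ [1, 0, 0] + [3, -1] ⊗ [1, -1, 0] ⊗ [-3, 3, -6], so rank(T) ≤ 2.
These bounds meet, so rank(T) = 2.
Check entry T[0,2,2] = 0: (2)·(-1)·(0) + (3)·(0)·(-6) = 0.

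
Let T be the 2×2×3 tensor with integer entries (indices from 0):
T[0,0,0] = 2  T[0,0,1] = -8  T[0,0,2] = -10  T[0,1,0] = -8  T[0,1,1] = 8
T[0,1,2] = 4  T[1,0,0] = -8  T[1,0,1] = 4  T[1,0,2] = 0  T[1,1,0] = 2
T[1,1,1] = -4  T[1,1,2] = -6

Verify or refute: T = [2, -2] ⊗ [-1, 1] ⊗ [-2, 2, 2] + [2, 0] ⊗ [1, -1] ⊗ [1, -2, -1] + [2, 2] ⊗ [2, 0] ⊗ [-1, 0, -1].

Reconstruct entry (0,1,0) from the claimed factors: Σₗ aₗ[0]bₗ[1]cₗ[0] = (2)·(1)·(-2) + (2)·(-1)·(1) + (2)·(0)·(-1) = -6, but T[0,1,0] = -8. The claim is false.

No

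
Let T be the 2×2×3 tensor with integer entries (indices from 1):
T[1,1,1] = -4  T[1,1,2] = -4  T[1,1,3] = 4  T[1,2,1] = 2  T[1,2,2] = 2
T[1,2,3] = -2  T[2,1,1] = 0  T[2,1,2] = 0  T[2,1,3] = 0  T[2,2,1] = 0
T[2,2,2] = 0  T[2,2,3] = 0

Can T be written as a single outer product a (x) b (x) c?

If T = a (x) b (x) c then every fibre of T is a multiple of the corresponding factor, so read the factors off the fibres through the nonzero entry T[1,1,1] = -4.
The mode-1 fibre T[:,1,1] = [-4, 0] gives a = [1, 0] (primitive direction); the mode-2 fibre T[1,:,1] = [-4, 2] gives b = [2, -1]; then c[k] = T[1,1,k] / (a[1]·b[1]) = [-4, -4, 4] / 2 = [-2, -2, 2].
Expanding [1, 0] (x) [2, -1] (x) [-2, -2, 2] reproduces all 12 entries of T, so T = [1, 0] (x) [2, -1] (x) [-2, -2, 2] and rank(T) ≤ 1.
Equivalently every frontal slice T[:,:,k] is c[k] times the rank-1 matrix [1, 0] (x) [2, -1]. So T has rank 1 (it is nonzero).

Yes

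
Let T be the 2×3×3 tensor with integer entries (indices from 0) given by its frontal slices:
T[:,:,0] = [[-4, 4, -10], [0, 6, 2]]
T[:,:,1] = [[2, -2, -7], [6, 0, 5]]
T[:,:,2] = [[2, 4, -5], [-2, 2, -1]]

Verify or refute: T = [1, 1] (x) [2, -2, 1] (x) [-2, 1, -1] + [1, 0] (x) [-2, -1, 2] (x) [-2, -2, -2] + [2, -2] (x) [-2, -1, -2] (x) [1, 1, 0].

Yes

Reconstruct entrywise from the claimed factors. For example, T[0,0,2] = 2 and Σₗ aₗ[0]bₗ[0]cₗ[2] = (1)·(2)·(-1) + (1)·(-2)·(-2) + (2)·(-2)·(0) = 2; checking all 18 entries, every one matches. The claim holds.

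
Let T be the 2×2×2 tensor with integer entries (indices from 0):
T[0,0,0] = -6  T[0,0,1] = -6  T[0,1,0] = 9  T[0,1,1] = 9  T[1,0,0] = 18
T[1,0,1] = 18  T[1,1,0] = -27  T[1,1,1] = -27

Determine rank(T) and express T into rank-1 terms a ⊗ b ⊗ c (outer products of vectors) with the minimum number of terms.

rank(T) = 1

Lower bound: T ≠ 0 (e.g. T[0,0,0] = -6), so rank(T) ≥ 1.
Upper bound: if T = a ⊗ b ⊗ c then every fibre of T is a multiple of the corresponding factor, so read the factors off the fibres through the nonzero entry T[0,0,0] = -6.
The mode-1 fibre T[:,0,0] = [-6, 18] gives a = [1, -3] (primitive direction); the mode-2 fibre T[0,:,0] = [-6, 9] gives b = [2, -3]; then c[k] = T[0,0,k] / (a[0]·b[0]) = [-6, -6] / 2 = [-3, -3].
Expanding [1, -3] ⊗ [2, -3] ⊗ [-3, -3] reproduces all 8 entries of T, so T = [1, -3] ⊗ [2, -3] ⊗ [-3, -3] and rank(T) ≤ 1.
These bounds meet, so rank(T) = 1.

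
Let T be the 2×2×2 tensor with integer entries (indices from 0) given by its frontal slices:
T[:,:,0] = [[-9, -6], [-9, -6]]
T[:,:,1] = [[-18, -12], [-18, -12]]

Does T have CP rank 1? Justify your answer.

If T = a ∘ b ∘ c then every fibre of T is a multiple of the corresponding factor, so read the factors off the fibres through the nonzero entry T[0,0,0] = -9.
The mode-1 fibre T[:,0,0] = [-9, -9] gives a = [1, 1] (primitive direction); the mode-2 fibre T[0,:,0] = [-9, -6] gives b = [3, 2]; then c[k] = T[0,0,k] / (a[0]·b[0]) = [-9, -18] / 3 = [-3, -6].
Expanding [1, 1] ∘ [3, 2] ∘ [-3, -6] reproduces all 8 entries of T, so T = [1, 1] ∘ [3, 2] ∘ [-3, -6] and rank(T) ≤ 1.
Equivalently every frontal slice T[:,:,k] is c[k] times the rank-1 matrix [1, 1] ∘ [3, 2]. So T has rank 1 (it is nonzero).

Yes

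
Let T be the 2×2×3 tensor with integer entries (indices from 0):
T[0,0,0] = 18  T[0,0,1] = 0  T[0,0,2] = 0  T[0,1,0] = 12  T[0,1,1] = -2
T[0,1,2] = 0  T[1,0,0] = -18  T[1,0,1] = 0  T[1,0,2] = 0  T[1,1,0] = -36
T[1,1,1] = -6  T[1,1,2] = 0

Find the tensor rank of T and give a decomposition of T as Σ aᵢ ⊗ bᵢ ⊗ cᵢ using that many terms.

Lower bound: the mode-2 unfolding of T (rows indexed by j, columns by (i,k) = (0,0), (0,1), (0,2), (1,0), (1,1), (1,2)) is [[18, 0, 0, -18, 0, 0], [12, -2, 0, -36, -6, 0]].
There the 2×2 minor on rows j ∈ {0, 1}, columns (i,k) ∈ {(0,0), (0,1)} is det [[18, 0], [12, -2]] = -36 ≠ 0, so this unfolding has rank ≥ 2; CP rank is at least every unfolding rank, so rank(T) ≥ 2. (Unfolding ranks only ever bound the CP rank from below — rank(T) can be strictly larger than all of them — so the matching upper bound has to come from an explicit 2-term decomposition.)
Upper bound — finding two terms. Write S_k = T[:,:,k] for the frontal slices: S₀ = [[18, 12], [-18, -36]], S₁ = [[0, -2], [0, -6]], S₂ = [[0, 0], [0, 0]].
If T = a₁ ⊗ b₁ ⊗ c₁ + a₂ ⊗ b₂ ⊗ c₂ then each S_k = c₁[k]·a₁b₁ᵀ + c₂[k]·a₂b₂ᵀ. S₀ and S₁ are linearly independent, so a₁b₁ᵀ and a₂b₂ᵀ must span the same plane of matrices: they are the rank-1 matrices of the form x·S₀ + y·S₁.
det(x·S₀ + y·S₁) is −432·x² − 144·xy = (-144)·(3·x + y)(x), vanishing at (x:y) = (1:-3) and (0:1).
M₁ = S₀ − 3·S₁ = [[18, 18], [-18, -18]] = 18·(1, -1)(1, 1)ᵀ and M₂ = S₁ = [[0, -2], [0, -6]] = (-2)·(1, 3)(0, 1)ᵀ, so take a₁ = (1, -1), b₁ = (1, 1), a₂ = (1, 3), b₂ = (0, 1).
Each slice is an integer combination of E₁ = a₁b₁ᵀ and E₂ = a₂b₂ᵀ: S₀ = 18·E₁ − 6·E₂, S₁ = −2·E₂, S₂ = 0; reading off coefficients, c₁ = (18, 0, 0) and c₂ = (-6, -2, 0).
Hence T = (1, -1) ⊗ (1, 1) ⊗ (18, 0, 0) + (1, 3) ⊗ (0, 1) ⊗ (-6, -2, 0), so rank(T) ≤ 2.
These bounds meet, so rank(T) = 2.

rank(T) = 2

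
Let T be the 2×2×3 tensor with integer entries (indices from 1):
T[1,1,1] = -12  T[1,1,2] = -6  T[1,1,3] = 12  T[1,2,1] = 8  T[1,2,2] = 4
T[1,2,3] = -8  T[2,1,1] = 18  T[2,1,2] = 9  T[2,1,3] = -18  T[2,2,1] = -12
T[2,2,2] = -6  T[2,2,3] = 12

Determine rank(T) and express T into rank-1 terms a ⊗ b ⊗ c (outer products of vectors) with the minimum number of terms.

rank(T) = 1

Lower bound: T ≠ 0 (e.g. T[1,1,1] = -12), so rank(T) ≥ 1.
Upper bound: the mode-1 fibre T[:,1,1] = [-12, 18] gives a = [2, -3] (primitive direction); the mode-2 fibre T[1,:,1] = [-12, 8] gives b = [3, -2]; then c[k] = T[1,1,k] / (a[1]·b[1]) = [-12, -6, 12] / 6 = [-2, -1, 2].
Expanding [2, -3] ⊗ [3, -2] ⊗ [-2, -1, 2] reproduces all 12 entries of T, so T = [2, -3] ⊗ [3, -2] ⊗ [-2, -1, 2] and rank(T) ≤ 1.
These bounds meet, so rank(T) = 1.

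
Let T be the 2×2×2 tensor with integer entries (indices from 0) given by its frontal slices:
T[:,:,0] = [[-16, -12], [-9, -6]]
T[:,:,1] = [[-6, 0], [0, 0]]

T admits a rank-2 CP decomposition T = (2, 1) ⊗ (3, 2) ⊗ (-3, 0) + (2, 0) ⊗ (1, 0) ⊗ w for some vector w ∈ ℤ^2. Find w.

Subtract the known terms from T to get the rank-1 residual R = (2, 0) ⊗ (1, 0) ⊗ w, so R[i,j,k] = a[i]·b[j]·w[k]. Pick indices with nonzero a[0]·b[0] = (2)·(1) = 2. Only the fibre through (0,0,·) is needed: R[0,0,:] = T[0,0,:] − Σₗ aₗ[0]bₗ[0]cₗ = [-16, -6] − (2)·(3)·(-3, 0) = [2, -6]. Then w[k] = R[0,0,k] / 2 for each k, giving w = [2, -6] / 2 = (1, -3).

w = (1, -3)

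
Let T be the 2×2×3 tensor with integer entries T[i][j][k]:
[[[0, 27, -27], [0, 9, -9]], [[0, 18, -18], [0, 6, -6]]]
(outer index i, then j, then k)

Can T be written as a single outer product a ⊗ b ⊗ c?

Yes

If T = a ⊗ b ⊗ c then every fibre of T is a multiple of the corresponding factor, so read the factors off the fibres through the nonzero entry T[0,0,1] = 27.
The mode-1 fibre T[:,0,1] = [27, 18] gives a = (3, 2) (primitive direction); the mode-2 fibre T[0,:,1] = [27, 9] gives b = (3, 1); then c[k] = T[0,0,k] / (a[0]·b[0]) = [0, 27, -27] / 9 = (0, 3, -3).
Expanding (3, 2) ⊗ (3, 1) ⊗ (0, 3, -3) reproduces all 12 entries of T, so T = (3, 2) ⊗ (3, 1) ⊗ (0, 3, -3) and rank(T) ≤ 1.
Equivalently every frontal slice T[:,:,k] is c[k] times the rank-1 matrix (3, 2) ⊗ (3, 1). So T has rank 1 (it is nonzero).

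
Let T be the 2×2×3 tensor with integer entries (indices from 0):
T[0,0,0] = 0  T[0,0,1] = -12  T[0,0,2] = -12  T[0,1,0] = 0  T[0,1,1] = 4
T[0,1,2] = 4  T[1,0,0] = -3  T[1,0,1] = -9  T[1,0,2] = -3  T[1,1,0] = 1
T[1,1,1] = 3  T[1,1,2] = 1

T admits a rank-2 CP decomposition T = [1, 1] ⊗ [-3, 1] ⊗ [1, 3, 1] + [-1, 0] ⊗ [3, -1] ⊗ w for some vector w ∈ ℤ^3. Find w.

w = [-1, 1, 3]

Subtract the known terms from T to get the rank-1 residual R = [-1, 0] ⊗ [3, -1] ⊗ w, so R[i,j,k] = a[i]·b[j]·w[k]. Pick indices with nonzero a[0]·b[0] = (-1)·(3) = -3. Only the fibre through (0,0,·) is needed: R[0,0,:] = T[0,0,:] − Σₗ aₗ[0]bₗ[0]cₗ = [0, -12, -12] − (1)·(-3)·[1, 3, 1] = [3, -3, -9]. Then w[k] = R[0,0,k] / -3 for each k, giving w = [3, -3, -9] / -3 = [-1, 1, 3].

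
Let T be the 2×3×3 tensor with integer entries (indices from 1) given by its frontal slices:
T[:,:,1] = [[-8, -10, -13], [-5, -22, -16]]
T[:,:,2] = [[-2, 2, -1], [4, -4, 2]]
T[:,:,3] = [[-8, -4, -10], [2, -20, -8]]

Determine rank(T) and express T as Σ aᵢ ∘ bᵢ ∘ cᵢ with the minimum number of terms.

rank(T) = 2

Lower bound: the mode-2 unfolding of T (rows indexed by j, columns by (i,k) = (1,1), (1,2), (1,3), (2,1), (2,2), (2,3)) is [[-8, -2, -8, -5, 4, 2], [-10, 2, -4, -22, -4, -20], [-13, -1, -10, -16, 2, -8]].
There the 2×2 minor on rows j ∈ {1, 2}, columns (i,k) ∈ {(1,1), (1,2)} is det [[-8, -2], [-10, 2]] = -36 ≠ 0, so this unfolding has rank ≥ 2; CP rank is at least every unfolding rank, so rank(T) ≥ 2. (This is only a lower bound: in general the CP rank may exceed every unfolding rank, so we still need to exhibit 2 rank-1 terms summing to T.)
Upper bound — finding two terms. Write S_k = T[:,:,k] for the frontal slices: S₁ = [[-8, -10, -13], [-5, -22, -16]], S₂ = [[-2, 2, -1], [4, -4, 2]], S₃ = [[-8, -4, -10], [2, -20, -8]].
If T = a₁ ∘ b₁ ∘ c₁ + a₂ ∘ b₂ ∘ c₂ then each S_k = c₁[k]·a₁b₁ᵀ + c₂[k]·a₂b₂ᵀ. S₁ and S₂ are linearly independent, so a₁b₁ᵀ and a₂b₂ᵀ must span the same plane of matrices: they are the rank-1 matrices of the form x·S₁ + y·S₂.
The 2×2 minor of x·S₁ + y·S₂ on rows {1,2}, columns {1,2} is 126·x² + 126·xy = 126·(x + y)(x), vanishing at (x:y) = (1:-1) and (0:1).
M₁ = S₁ − S₂ = [[-6, -12, -12], [-9, -18, -18]] = (-3)·(2, 3)(1, 2, 2)ᵀ and M₂ = S₂ = [[-2, 2, -1], [4, -4, 2]] = −(1, -2)(2, -2, 1)ᵀ, so take a₁ = (2, 3), b₁ = (1, 2, 2), a₂ = (1, -2), b₂ = (2, -2, 1).
Each slice is an integer combination of E₁ = a₁b₁ᵀ and E₂ = a₂b₂ᵀ: S₁ = −3·E₁ − E₂, S₂ = −E₂, S₃ = −2·E₁ − 2·E₂; reading off coefficients, c₁ = (-3, 0, -2) and c₂ = (-1, -1, -2).
Hence T = (2, 3) ∘ (1, 2, 2) ∘ (-3, 0, -2) + (1, -2) ∘ (2, -2, 1) ∘ (-1, -1, -2), so rank(T) ≤ 2.
These bounds meet, so rank(T) = 2.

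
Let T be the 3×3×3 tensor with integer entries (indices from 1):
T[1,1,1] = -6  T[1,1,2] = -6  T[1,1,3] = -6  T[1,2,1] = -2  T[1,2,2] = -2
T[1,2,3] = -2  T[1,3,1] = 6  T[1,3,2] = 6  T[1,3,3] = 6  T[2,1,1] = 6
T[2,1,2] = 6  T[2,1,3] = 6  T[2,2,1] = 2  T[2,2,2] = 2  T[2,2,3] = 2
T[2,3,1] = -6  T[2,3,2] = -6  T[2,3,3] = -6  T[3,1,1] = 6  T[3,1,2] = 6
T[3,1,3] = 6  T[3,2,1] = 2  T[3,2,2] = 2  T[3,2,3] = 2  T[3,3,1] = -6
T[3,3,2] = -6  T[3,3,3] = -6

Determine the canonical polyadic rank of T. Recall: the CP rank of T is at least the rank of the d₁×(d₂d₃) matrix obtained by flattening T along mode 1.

1

Lower bound: T ≠ 0 (e.g. T[1,1,1] = -6), so rank(T) ≥ 1.
Upper bound: if T = a ⊗ b ⊗ c then every fibre of T is a multiple of the corresponding factor, so read the factors off the fibres through the nonzero entry T[1,1,1] = -6.
The mode-1 fibre T[:,1,1] = [-6, 6, 6] gives a = [1, -1, -1] (primitive direction); the mode-2 fibre T[1,:,1] = [-6, -2, 6] gives b = [3, 1, -3]; then c[k] = T[1,1,k] / (a[1]·b[1]) = [-6, -6, -6] / 3 = [-2, -2, -2].
Expanding [1, -1, -1] ⊗ [3, 1, -3] ⊗ [-2, -2, -2] reproduces all 27 entries of T, so T = [1, -1, -1] ⊗ [3, 1, -3] ⊗ [-2, -2, -2] and rank(T) ≤ 1.
These bounds meet, so rank(T) = 1.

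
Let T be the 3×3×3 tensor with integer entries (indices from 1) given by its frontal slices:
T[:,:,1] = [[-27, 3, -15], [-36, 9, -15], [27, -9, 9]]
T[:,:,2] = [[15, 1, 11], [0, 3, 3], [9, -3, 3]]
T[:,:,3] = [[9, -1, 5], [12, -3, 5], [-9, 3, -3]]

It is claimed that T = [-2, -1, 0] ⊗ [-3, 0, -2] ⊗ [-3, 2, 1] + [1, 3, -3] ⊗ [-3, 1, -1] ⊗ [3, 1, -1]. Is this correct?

Reconstruct entry (1,1,2) from the claimed factors: Σₗ aₗ[1]bₗ[1]cₗ[2] = (-2)·(-3)·(2) + (1)·(-3)·(1) = 9, but T[1,1,2] = 15. The claim is false.

No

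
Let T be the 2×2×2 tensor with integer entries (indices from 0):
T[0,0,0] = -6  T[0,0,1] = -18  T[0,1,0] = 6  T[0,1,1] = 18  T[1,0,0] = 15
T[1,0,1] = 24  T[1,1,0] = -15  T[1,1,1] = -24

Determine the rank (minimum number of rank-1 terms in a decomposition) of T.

2

Lower bound: the mode-1 unfolding of T (rows indexed by i, columns by (j,k) = (0,0), (0,1), (1,0), (1,1)) is [[-6, -18, 6, 18], [15, 24, -15, -24]].
There the 2×2 minor on rows i ∈ {0, 1}, columns (j,k) ∈ {(0,0), (0,1)} is det [[-6, -18], [15, 24]] = 126 ≠ 0, so this unfolding has rank ≥ 2; CP rank is at least every unfolding rank, so rank(T) ≥ 2. (Unfolding ranks only ever bound the CP rank from below — rank(T) can be strictly larger than all of them — so the matching upper bound has to come from an explicit 2-term decomposition.)
Upper bound — finding two terms. Every mode-2 slice of T is a multiple of one matrix: T[:,j,:] = b[j]·M with b = [1, -1] and M = [[-6, -18], [15, 24]] (rows indexed by i, columns by k). So it suffices to write M as a sum of two rank-1 matrices.
Splitting M by its rows (i = 0, 1), M = [1, 0][-6, -18]ᵀ + [0, 1][15, 24]ᵀ.
Hence T = [1, 0] ∘ [1, -1] ∘ [-6, -18] + [0, 1] ∘ [1, -1] ∘ [15, 24], so rank(T) ≤ 2.
These bounds meet, so rank(T) = 2.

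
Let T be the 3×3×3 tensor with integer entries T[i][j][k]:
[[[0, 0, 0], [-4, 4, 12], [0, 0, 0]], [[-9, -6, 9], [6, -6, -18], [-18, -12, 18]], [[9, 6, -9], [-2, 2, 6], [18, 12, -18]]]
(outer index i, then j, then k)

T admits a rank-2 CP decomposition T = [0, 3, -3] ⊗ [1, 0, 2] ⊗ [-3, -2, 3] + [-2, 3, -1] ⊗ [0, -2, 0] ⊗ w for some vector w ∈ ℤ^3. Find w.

Subtract the known terms from T to get the rank-1 residual R = [-2, 3, -1] ⊗ [0, -2, 0] ⊗ w, so R[i,j,k] = a[i]·b[j]·w[k]. Pick indices with nonzero a[0]·b[1] = (-2)·(-2) = 4. Only the fibre through (0,1,·) is needed: R[0,1,:] = T[0,1,:] − Σₗ aₗ[0]bₗ[1]cₗ = [-4, 4, 12] − (0)·(0)·[-3, -2, 3] = [-4, 4, 12]. Then w[k] = R[0,1,k] / 4 for each k, giving w = [-4, 4, 12] / 4 = [-1, 1, 3].

w = [-1, 1, 3]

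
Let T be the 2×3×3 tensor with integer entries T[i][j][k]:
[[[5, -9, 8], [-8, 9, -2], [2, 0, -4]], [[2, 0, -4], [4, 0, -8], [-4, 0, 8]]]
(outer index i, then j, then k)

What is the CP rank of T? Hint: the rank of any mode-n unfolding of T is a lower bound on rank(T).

Lower bound: the mode-2 unfolding of T (rows indexed by j, columns by (i,k) = (0,0), (0,1), (0,2), (1,0), (1,1), (1,2)) is [[5, -9, 8, 2, 0, -4], [-8, 9, -2, 4, 0, -8], [2, 0, -4, -4, 0, 8]].
There the 2×2 minor on rows j ∈ {0, 1}, columns (i,k) ∈ {(0,0), (0,1)} is det [[5, -9], [-8, 9]] = -27 ≠ 0, so this unfolding has rank ≥ 2; CP rank is at least every unfolding rank, so rank(T) ≥ 2. (This is only a lower bound: in general the CP rank may exceed every unfolding rank, so we still need to exhibit 2 rank-1 terms summing to T.)
Upper bound — finding two terms. Write S_k = T[:,:,k] for the frontal slices: S₀ = [[5, -8, 2], [2, 4, -4]], S₁ = [[-9, 9, 0], [0, 0, 0]], S₂ = [[8, -2, -4], [-4, -8, 8]].
If T = a₁ ⊗ b₁ ⊗ c₁ + a₂ ⊗ b₂ ⊗ c₂ then each S_k = c₁[k]·a₁b₁ᵀ + c₂[k]·a₂b₂ᵀ. S₀ and S₁ are linearly independent, so a₁b₁ᵀ and a₂b₂ᵀ must span the same plane of matrices: they are the rank-1 matrices of the form x·S₀ + y·S₁.
The 2×2 minor of x·S₀ + y·S₁ on rows {0,1}, columns {0,1} is 36·x² − 54·xy = 18·(2·x − 3·y)(x), vanishing at (x:y) = (3:2) and (0:1).
M₁ = 3·S₀ + 2·S₁ = [[-3, -6, 6], [6, 12, -12]] = (-3)·[1, -2][1, 2, -2]ᵀ and M₂ = S₁ = [[-9, 9, 0], [0, 0, 0]] = (-9)·[1, 0][1, -1, 0]ᵀ, so take a₁ = [1, -2], b₁ = [1, 2, -2], a₂ = [1, 0], b₂ = [1, -1, 0].
Each slice is an integer combination of E₁ = a₁b₁ᵀ and E₂ = a₂b₂ᵀ: S₀ = −E₁ + 6·E₂, S₁ = −9·E₂, S₂ = 2·E₁ + 6·E₂; reading off coefficients, c₁ = [-1, 0, 2] and c₂ = [6, -9, 6].
Hence T = [1, -2] ⊗ [1, 2, -2] ⊗ [-1, 0, 2] + [1, 0] ⊗ [1, -1, 0] ⊗ [6, -9, 6], so rank(T) ≤ 2.
These bounds meet, so rank(T) = 2.

2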